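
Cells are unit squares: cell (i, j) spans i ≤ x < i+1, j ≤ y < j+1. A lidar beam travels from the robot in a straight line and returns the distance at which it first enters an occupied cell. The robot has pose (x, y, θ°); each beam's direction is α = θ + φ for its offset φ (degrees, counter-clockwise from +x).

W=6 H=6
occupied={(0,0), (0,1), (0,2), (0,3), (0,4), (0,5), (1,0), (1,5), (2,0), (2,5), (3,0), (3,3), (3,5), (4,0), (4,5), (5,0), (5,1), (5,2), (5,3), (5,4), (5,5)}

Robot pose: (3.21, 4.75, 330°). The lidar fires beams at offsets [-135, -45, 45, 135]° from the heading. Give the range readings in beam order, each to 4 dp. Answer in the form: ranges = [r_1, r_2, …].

ranges = [2.2880, 0.7765, 0.9659, 0.2588]

beam 1: φ=-135°, α=195°
  direction (-0.9659, -0.2588); cell (3,4); t to first gridline: x 0.2174, y 2.8978 (then +1.0353 / +3.8637)
    (2,4) via x @ 0.2174
    (1,4) via x @ 1.2527
    (0,4) via x @ 2.2880  # hit
  → r_1 = 2.2880
beam 2: φ=-45°, α=285°
  direction (0.2588, -0.9659); cell (3,4); t to first gridline: x 3.0523, y 0.7765 (then +3.8637 / +1.0353)
    (3,3) via y @ 0.7765  # hit
  → r_2 = 0.7765
beam 3: φ=45°, α=15°
  direction (0.9659, 0.2588); cell (3,4); t to first gridline: x 0.8179, y 0.9659 (then +1.0353 / +3.8637)
    (4,4) via x @ 0.8179
    (4,5) via y @ 0.9659  # hit
  → r_3 = 0.9659
beam 4: φ=135°, α=105°
  direction (-0.2588, 0.9659); cell (3,4); t to first gridline: x 0.8114, y 0.2588 (then +3.8637 / +1.0353)
    (3,5) via y @ 0.2588  # hit
  → r_4 = 0.2588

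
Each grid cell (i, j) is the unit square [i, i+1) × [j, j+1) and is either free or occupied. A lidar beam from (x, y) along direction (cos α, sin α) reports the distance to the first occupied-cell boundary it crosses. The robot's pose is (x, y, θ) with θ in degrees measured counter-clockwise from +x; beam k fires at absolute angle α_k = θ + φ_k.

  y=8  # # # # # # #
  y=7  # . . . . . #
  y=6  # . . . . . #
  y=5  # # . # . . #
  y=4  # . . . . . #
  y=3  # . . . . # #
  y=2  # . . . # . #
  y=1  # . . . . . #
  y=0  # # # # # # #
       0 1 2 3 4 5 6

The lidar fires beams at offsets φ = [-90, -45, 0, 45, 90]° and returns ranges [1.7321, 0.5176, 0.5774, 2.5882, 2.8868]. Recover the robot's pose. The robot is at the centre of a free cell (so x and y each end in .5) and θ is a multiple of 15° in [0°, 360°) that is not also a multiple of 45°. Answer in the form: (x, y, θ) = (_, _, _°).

(x, y, θ) = (3.5, 6.5, 300°)

Candidates: 31 free-cell centres × 16 headings = 496 poses. Raycast each; keep the one whose scan matches to 4 dp.
  (2.5, 1.5, 165°): beam 1 = 3.6235 ≠ 1.7321 ✗
  (4.5, 5.5, 75°): beam 1 = 1.5529 ≠ 1.7321 ✗
  (5.5, 2.5, 30°): beam 1 = 1.0000 ≠ 1.7321 ✗
  (2.5, 6.5, 15°): beam 1 = 5.6940 ≠ 1.7321 ✗
  …
  (3.5, 6.5, 300°): r_1=1.7321, r_2=0.5176, r_3=0.5774, r_4=2.5882, r_5=2.8868 — all match ✓
Unique over the lattice → pose = (3.5, 6.5, 300°).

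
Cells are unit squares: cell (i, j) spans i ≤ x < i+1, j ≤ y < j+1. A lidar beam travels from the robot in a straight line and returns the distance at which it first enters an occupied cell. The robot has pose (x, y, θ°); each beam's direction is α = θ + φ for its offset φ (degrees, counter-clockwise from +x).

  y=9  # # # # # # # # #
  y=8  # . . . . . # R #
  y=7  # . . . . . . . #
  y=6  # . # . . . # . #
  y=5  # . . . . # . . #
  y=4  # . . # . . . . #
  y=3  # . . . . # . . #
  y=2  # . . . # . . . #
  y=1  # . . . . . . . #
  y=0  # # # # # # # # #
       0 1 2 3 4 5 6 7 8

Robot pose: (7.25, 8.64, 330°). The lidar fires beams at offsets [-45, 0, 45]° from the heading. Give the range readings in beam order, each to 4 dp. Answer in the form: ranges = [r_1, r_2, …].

beam 1: φ=-45°, α=285°
  dir = (cos 285°, sin 285°) = (0.2588, -0.9659); from cell (7,8)
  next x-line at t=2.8978, next y-line at t=0.6626; Δt_x=3.8637, Δt_y=1.0353
    y: enter (7,7) at t=0.6626
    y: enter (7,6) at t=1.6979
    y: enter (7,5) at t=2.7331
    x: enter (8,5) at t=2.8978 ← occupied
  → r_1 = 2.8978
beam 2: φ=0°, α=330°
  dir = (cos 330°, sin 330°) = (0.8660, -0.5000); from cell (7,8)
  next x-line at t=0.8660, next y-line at t=1.2800; Δt_x=1.1547, Δt_y=2.0000
    x: enter (8,8) at t=0.8660 ← occupied
  → r_2 = 0.8660
beam 3: φ=45°, α=15°
  dir = (cos 15°, sin 15°) = (0.9659, 0.2588); from cell (7,8)
  next x-line at t=0.7765, next y-line at t=1.3909; Δt_x=1.0353, Δt_y=3.8637
    x: enter (8,8) at t=0.7765 ← occupied
  → r_3 = 0.7765

ranges = [2.8978, 0.8660, 0.7765]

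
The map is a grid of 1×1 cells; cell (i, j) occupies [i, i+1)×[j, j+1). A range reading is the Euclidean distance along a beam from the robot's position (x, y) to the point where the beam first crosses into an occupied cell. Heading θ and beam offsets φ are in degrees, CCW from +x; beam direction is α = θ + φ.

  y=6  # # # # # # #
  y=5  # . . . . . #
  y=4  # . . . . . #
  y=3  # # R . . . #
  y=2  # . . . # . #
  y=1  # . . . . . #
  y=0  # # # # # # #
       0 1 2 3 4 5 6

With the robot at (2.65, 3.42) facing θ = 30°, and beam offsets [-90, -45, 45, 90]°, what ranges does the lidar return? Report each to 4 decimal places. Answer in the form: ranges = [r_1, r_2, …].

beam 1: φ=-90°, α=300°
  cosα=0.5000 sinα=-0.8660 | (2,3) | tMaxX 0.7000 tMaxY 0.4850 | tΔX 2.0000 tΔY 1.1547
    t=0.4850 [y] (2,2)
    t=0.7000 [x] (3,2)
    t=1.6397 [y] (3,1)
    t=2.7000 [x] (4,1)
    t=2.7944 [y] (4,0) — stop
  → r_1 = 2.7944
beam 2: φ=-45°, α=345°
  cosα=0.9659 sinα=-0.2588 | (2,3) | tMaxX 0.3623 tMaxY 1.6228 | tΔX 1.0353 tΔY 3.8637
    t=0.3623 [x] (3,3)
    t=1.3976 [x] (4,3)
    t=1.6228 [y] (4,2) — stop
  → r_2 = 1.6228
beam 3: φ=45°, α=75°
  cosα=0.2588 sinα=0.9659 | (2,3) | tMaxX 1.3523 tMaxY 0.6005 | tΔX 3.8637 tΔY 1.0353
    t=0.6005 [y] (2,4)
    t=1.3523 [x] (3,4)
    t=1.6357 [y] (3,5)
    t=2.6710 [y] (3,6) — stop
  → r_3 = 2.6710
beam 4: φ=90°, α=120°
  cosα=-0.5000 sinα=0.8660 | (2,3) | tMaxX 1.3000 tMaxY 0.6697 | tΔX 2.0000 tΔY 1.1547
    t=0.6697 [y] (2,4)
    t=1.3000 [x] (1,4)
    t=1.8244 [y] (1,5)
    t=2.9791 [y] (1,6) — stop
  → r_4 = 2.9791

ranges = [2.7944, 1.6228, 2.6710, 2.9791]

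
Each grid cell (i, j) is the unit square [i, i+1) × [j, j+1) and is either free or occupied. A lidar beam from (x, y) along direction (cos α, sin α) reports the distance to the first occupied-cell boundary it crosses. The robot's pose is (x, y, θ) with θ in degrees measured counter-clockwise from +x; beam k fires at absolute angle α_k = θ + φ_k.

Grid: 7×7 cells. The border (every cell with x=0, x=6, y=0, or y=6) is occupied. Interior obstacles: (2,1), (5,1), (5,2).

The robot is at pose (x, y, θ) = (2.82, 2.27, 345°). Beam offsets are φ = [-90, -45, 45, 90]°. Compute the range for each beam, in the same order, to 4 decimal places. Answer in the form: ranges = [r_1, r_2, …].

beam 1: φ=-90°, α=255°
  dir = (cos 255°, sin 255°) = (-0.2588, -0.9659); from cell (2,2)
  next x-line at t=3.1682, next y-line at t=0.2795; Δt_x=3.8637, Δt_y=1.0353
    y: enter (2,1) at t=0.2795 ← occupied
  → r_1 = 0.2795
beam 2: φ=-45°, α=300°
  dir = (cos 300°, sin 300°) = (0.5000, -0.8660); from cell (2,2)
  next x-line at t=0.3600, next y-line at t=0.3118; Δt_x=2.0000, Δt_y=1.1547
    y: enter (2,1) at t=0.3118 ← occupied
  → r_2 = 0.3118
beam 3: φ=45°, α=30°
  dir = (cos 30°, sin 30°) = (0.8660, 0.5000); from cell (2,2)
  next x-line at t=0.2078, next y-line at t=1.4600; Δt_x=1.1547, Δt_y=2.0000
    x: enter (3,2) at t=0.2078
    x: enter (4,2) at t=1.3625
    y: enter (4,3) at t=1.4600
    x: enter (5,3) at t=2.5172
    y: enter (5,4) at t=3.4600
    x: enter (6,4) at t=3.6719 ← occupied
  → r_3 = 3.6719
beam 4: φ=90°, α=75°
  dir = (cos 75°, sin 75°) = (0.2588, 0.9659); from cell (2,2)
  next x-line at t=0.6955, next y-line at t=0.7558; Δt_x=3.8637, Δt_y=1.0353
    x: enter (3,2) at t=0.6955
    y: enter (3,3) at t=0.7558
    y: enter (3,4) at t=1.7910
    y: enter (3,5) at t=2.8263
    y: enter (3,6) at t=3.8616 ← occupied
  → r_4 = 3.8616

ranges = [0.2795, 0.3118, 3.6719, 3.8616]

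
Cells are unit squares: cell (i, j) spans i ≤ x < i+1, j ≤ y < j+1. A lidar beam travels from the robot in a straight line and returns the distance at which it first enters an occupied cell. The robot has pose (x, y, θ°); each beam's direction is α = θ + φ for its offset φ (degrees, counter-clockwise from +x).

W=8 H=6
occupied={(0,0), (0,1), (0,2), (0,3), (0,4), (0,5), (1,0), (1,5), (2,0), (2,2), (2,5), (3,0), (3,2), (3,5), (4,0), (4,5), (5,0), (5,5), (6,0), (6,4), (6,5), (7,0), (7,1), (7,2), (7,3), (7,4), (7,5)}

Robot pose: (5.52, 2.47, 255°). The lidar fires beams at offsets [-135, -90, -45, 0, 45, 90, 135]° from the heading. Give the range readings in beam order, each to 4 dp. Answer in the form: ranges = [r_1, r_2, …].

beam 1: φ=-135°, α=120°
  cosα=-0.5000 sinα=0.8660 | (5,2) | tMaxX 1.0400 tMaxY 0.6120 | tΔX 2.0000 tΔY 1.1547
    t=0.6120 [y] (5,3)
    t=1.0400 [x] (4,3)
    t=1.7667 [y] (4,4)
    t=2.9214 [y] (4,5) — stop
  → r_1 = 2.9214
beam 2: φ=-90°, α=165°
  cosα=-0.9659 sinα=0.2588 | (5,2) | tMaxX 0.5383 tMaxY 2.0478 | tΔX 1.0353 tΔY 3.8637
    t=0.5383 [x] (4,2)
    t=1.5736 [x] (3,2) — stop
  → r_2 = 1.5736
beam 3: φ=-45°, α=210°
  cosα=-0.8660 sinα=-0.5000 | (5,2) | tMaxX 0.6004 tMaxY 0.9400 | tΔX 1.1547 tΔY 2.0000
    t=0.6004 [x] (4,2)
    t=0.9400 [y] (4,1)
    t=1.7551 [x] (3,1)
    t=2.9098 [x] (2,1)
    t=2.9400 [y] (2,0) — stop
  → r_3 = 2.9400
beam 4: φ=0°, α=255°
  cosα=-0.2588 sinα=-0.9659 | (5,2) | tMaxX 2.0091 tMaxY 0.4866 | tΔX 3.8637 tΔY 1.0353
    t=0.4866 [y] (5,1)
    t=1.5219 [y] (5,0) — stop
  → r_4 = 1.5219
beam 5: φ=45°, α=300°
  cosα=0.5000 sinα=-0.8660 | (5,2) | tMaxX 0.9600 tMaxY 0.5427 | tΔX 2.0000 tΔY 1.1547
    t=0.5427 [y] (5,1)
    t=0.9600 [x] (6,1)
    t=1.6974 [y] (6,0) — stop
  → r_5 = 1.6974
beam 6: φ=90°, α=345°
  cosα=0.9659 sinα=-0.2588 | (5,2) | tMaxX 0.4969 tMaxY 1.8159 | tΔX 1.0353 tΔY 3.8637
    t=0.4969 [x] (6,2)
    t=1.5322 [x] (7,2) — stop
  → r_6 = 1.5322
beam 7: φ=135°, α=30°
  cosα=0.8660 sinα=0.5000 | (5,2) | tMaxX 0.5543 tMaxY 1.0600 | tΔX 1.1547 tΔY 2.0000
    t=0.5543 [x] (6,2)
    t=1.0600 [y] (6,3)
    t=1.7090 [x] (7,3) — stop
  → r_7 = 1.7090

ranges = [2.9214, 1.5736, 2.9400, 1.5219, 1.6974, 1.5322, 1.7090]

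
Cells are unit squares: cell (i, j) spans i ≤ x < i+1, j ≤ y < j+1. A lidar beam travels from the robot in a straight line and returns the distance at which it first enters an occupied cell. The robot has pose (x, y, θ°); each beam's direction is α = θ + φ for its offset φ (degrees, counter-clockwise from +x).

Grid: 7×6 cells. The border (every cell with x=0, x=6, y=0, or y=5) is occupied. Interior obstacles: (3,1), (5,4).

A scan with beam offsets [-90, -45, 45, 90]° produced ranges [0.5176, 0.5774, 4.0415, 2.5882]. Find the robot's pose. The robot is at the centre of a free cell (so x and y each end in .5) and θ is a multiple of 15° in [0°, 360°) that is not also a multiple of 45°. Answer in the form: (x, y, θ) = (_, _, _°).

(x, y, θ) = (4.5, 4.5, 165°)

Enumerate (i+0.5, j+0.5, θ) over the 18 free cells and 16 admissible headings. For each, cast all 4 beams and compare to the given ranges.
  (3.5, 4.5, 165°): beam 3 = 2.8868 ≠ 4.0415 ✗
  (3.5, 4.5, 345°): beam 1 = 3.6235 ≠ 0.5176 ✗
  (1.5, 3.5, 60°): beam 1 = 5.0000 ≠ 0.5176 ✗
  …
  (4.5, 4.5, 165°): r_1=0.5176, r_2=0.5774, r_3=4.0415, r_4=2.5882 — all match ✓
Only this pose fits every beam.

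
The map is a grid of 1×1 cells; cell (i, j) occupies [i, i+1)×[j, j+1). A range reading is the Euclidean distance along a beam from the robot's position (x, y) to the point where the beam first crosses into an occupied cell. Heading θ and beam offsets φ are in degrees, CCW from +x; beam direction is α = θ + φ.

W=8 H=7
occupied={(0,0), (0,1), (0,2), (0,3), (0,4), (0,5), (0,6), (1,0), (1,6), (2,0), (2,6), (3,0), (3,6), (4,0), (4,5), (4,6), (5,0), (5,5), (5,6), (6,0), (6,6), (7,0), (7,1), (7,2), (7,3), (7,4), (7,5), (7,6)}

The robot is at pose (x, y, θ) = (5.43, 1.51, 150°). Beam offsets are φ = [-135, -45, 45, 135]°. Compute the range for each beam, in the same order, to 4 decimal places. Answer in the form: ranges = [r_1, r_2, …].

beam 1: φ=-135°, α=15°
  direction (0.9659, 0.2588); cell (5,1); t to first gridline: x 0.5901, y 1.8932 (then +1.0353 / +3.8637)
    (6,1) via x @ 0.5901
    (7,1) via x @ 1.6254  # hit
  → r_1 = 1.6254
beam 2: φ=-45°, α=105°
  direction (-0.2588, 0.9659); cell (5,1); t to first gridline: x 1.6614, y 0.5073 (then +3.8637 / +1.0353)
    (5,2) via y @ 0.5073
    (5,3) via y @ 1.5426
    (4,3) via x @ 1.6614
    (4,4) via y @ 2.5778
    (4,5) via y @ 3.6131  # hit
  → r_2 = 3.6131
beam 3: φ=45°, α=195°
  direction (-0.9659, -0.2588); cell (5,1); t to first gridline: x 0.4452, y 1.9705 (then +1.0353 / +3.8637)
    (4,1) via x @ 0.4452
    (3,1) via x @ 1.4804
    (3,0) via y @ 1.9705  # hit
  → r_3 = 1.9705
beam 4: φ=135°, α=285°
  direction (0.2588, -0.9659); cell (5,1); t to first gridline: x 2.2023, y 0.5280 (then +3.8637 / +1.0353)
    (5,0) via y @ 0.5280  # hit
  → r_4 = 0.5280

ranges = [1.6254, 3.6131, 1.9705, 0.5280]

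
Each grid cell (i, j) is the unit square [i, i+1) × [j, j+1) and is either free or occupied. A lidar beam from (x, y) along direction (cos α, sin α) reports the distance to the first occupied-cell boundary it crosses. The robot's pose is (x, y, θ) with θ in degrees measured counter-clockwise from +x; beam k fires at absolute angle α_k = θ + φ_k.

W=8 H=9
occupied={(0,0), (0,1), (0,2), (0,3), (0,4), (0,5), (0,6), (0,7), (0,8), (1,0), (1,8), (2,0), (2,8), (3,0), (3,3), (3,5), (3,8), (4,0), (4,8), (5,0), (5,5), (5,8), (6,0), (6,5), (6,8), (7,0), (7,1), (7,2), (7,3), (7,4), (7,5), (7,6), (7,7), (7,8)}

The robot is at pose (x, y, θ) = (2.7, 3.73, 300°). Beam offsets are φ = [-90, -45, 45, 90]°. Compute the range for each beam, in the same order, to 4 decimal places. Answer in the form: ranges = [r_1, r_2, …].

ranges = [1.9630, 2.8263, 0.3106, 0.3464]

beam 1: φ=-90°, α=210°
  dir = (cos 210°, sin 210°) = (-0.8660, -0.5000); from cell (2,3)
  next x-line at t=0.8083, next y-line at t=1.4600; Δt_x=1.1547, Δt_y=2.0000
    x: enter (1,3) at t=0.8083
    y: enter (1,2) at t=1.4600
    x: enter (0,2) at t=1.9630 ← occupied
  → r_1 = 1.9630
beam 2: φ=-45°, α=255°
  dir = (cos 255°, sin 255°) = (-0.2588, -0.9659); from cell (2,3)
  next x-line at t=2.7046, next y-line at t=0.7558; Δt_x=3.8637, Δt_y=1.0353
    y: enter (2,2) at t=0.7558
    y: enter (2,1) at t=1.7910
    x: enter (1,1) at t=2.7046
    y: enter (1,0) at t=2.8263 ← occupied
  → r_2 = 2.8263
beam 3: φ=45°, α=345°
  dir = (cos 345°, sin 345°) = (0.9659, -0.2588); from cell (2,3)
  next x-line at t=0.3106, next y-line at t=2.8205; Δt_x=1.0353, Δt_y=3.8637
    x: enter (3,3) at t=0.3106 ← occupied
  → r_3 = 0.3106
beam 4: φ=90°, α=30°
  dir = (cos 30°, sin 30°) = (0.8660, 0.5000); from cell (2,3)
  next x-line at t=0.3464, next y-line at t=0.5400; Δt_x=1.1547, Δt_y=2.0000
    x: enter (3,3) at t=0.3464 ← occupied
  → r_4 = 0.3464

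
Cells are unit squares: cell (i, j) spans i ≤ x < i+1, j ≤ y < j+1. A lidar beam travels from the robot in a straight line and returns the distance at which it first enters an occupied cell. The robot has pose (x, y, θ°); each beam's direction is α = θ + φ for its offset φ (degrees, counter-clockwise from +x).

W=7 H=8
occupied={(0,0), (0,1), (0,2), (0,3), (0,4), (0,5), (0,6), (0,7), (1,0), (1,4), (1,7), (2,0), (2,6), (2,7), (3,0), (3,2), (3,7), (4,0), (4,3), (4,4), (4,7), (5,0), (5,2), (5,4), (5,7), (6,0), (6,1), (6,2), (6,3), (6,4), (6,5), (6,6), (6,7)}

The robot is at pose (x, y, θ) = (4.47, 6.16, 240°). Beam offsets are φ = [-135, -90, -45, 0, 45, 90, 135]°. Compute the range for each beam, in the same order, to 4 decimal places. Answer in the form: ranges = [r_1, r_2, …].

ranges = [0.8696, 1.6800, 3.5924, 5.9583, 1.2009, 1.7667, 1.5840]

beam 1: φ=-135°, α=105°
  direction (-0.2588, 0.9659); cell (4,6); t to first gridline: x 1.8159, y 0.8696 (then +3.8637 / +1.0353)
    (4,7) via y @ 0.8696  # hit
  → r_1 = 0.8696
beam 2: φ=-90°, α=150°
  direction (-0.8660, 0.5000); cell (4,6); t to first gridline: x 0.5427, y 1.6800 (then +1.1547 / +2.0000)
    (3,6) via x @ 0.5427
    (3,7) via y @ 1.6800  # hit
  → r_2 = 1.6800
beam 3: φ=-45°, α=195°
  direction (-0.9659, -0.2588); cell (4,6); t to first gridline: x 0.4866, y 0.6182 (then +1.0353 / +3.8637)
    (3,6) via x @ 0.4866
    (3,5) via y @ 0.6182
    (2,5) via x @ 1.5219
    (1,5) via x @ 2.5571
    (0,5) via x @ 3.5924  # hit
  → r_3 = 3.5924
beam 4: φ=0°, α=240°
  direction (-0.5000, -0.8660); cell (4,6); t to first gridline: x 0.9400, y 0.1848 (then +2.0000 / +1.1547)
    (4,5) via y @ 0.1848
    (3,5) via x @ 0.9400
    (3,4) via y @ 1.3395
    (3,3) via y @ 2.4942
    (2,3) via x @ 2.9400
    (2,2) via y @ 3.6489
    (2,1) via y @ 4.8036
    (1,1) via x @ 4.9400
    (1,0) via y @ 5.9583  # hit
  → r_4 = 5.9583
beam 5: φ=45°, α=285°
  direction (0.2588, -0.9659); cell (4,6); t to first gridline: x 2.0478, y 0.1656 (then +3.8637 / +1.0353)
    (4,5) via y @ 0.1656
    (4,4) via y @ 1.2009  # hit
  → r_5 = 1.2009
beam 6: φ=90°, α=330°
  direction (0.8660, -0.5000); cell (4,6); t to first gridline: x 0.6120, y 0.3200 (then +1.1547 / +2.0000)
    (4,5) via y @ 0.3200
    (5,5) via x @ 0.6120
    (6,5) via x @ 1.7667  # hit
  → r_6 = 1.7667
beam 7: φ=135°, α=15°
  direction (0.9659, 0.2588); cell (4,6); t to first gridline: x 0.5487, y 3.2455 (then +1.0353 / +3.8637)
    (5,6) via x @ 0.5487
    (6,6) via x @ 1.5840  # hit
  → r_7 = 1.5840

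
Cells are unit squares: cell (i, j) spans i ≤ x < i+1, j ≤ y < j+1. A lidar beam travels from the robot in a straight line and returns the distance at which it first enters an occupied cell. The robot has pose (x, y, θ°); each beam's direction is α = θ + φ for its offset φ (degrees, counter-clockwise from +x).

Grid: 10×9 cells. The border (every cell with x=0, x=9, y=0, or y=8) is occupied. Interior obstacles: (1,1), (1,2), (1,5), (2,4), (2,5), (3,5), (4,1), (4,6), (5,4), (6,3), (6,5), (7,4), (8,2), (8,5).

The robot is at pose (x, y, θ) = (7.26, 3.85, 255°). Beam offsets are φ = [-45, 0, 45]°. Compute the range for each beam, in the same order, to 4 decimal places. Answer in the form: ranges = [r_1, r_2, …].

ranges = [0.3002, 2.9505, 1.4800]

beam 1: φ=-45°, α=210°
  dir = (cos 210°, sin 210°) = (-0.8660, -0.5000); from cell (7,3)
  next x-line at t=0.3002, next y-line at t=1.7000; Δt_x=1.1547, Δt_y=2.0000
    x: enter (6,3) at t=0.3002 ← occupied
  → r_1 = 0.3002
beam 2: φ=0°, α=255°
  dir = (cos 255°, sin 255°) = (-0.2588, -0.9659); from cell (7,3)
  next x-line at t=1.0046, next y-line at t=0.8800; Δt_x=3.8637, Δt_y=1.0353
    y: enter (7,2) at t=0.8800
    x: enter (6,2) at t=1.0046
    y: enter (6,1) at t=1.9153
    y: enter (6,0) at t=2.9505 ← occupied
  → r_2 = 2.9505
beam 3: φ=45°, α=300°
  dir = (cos 300°, sin 300°) = (0.5000, -0.8660); from cell (7,3)
  next x-line at t=1.4800, next y-line at t=0.9815; Δt_x=2.0000, Δt_y=1.1547
    y: enter (7,2) at t=0.9815
    x: enter (8,2) at t=1.4800 ← occupied
  → r_3 = 1.4800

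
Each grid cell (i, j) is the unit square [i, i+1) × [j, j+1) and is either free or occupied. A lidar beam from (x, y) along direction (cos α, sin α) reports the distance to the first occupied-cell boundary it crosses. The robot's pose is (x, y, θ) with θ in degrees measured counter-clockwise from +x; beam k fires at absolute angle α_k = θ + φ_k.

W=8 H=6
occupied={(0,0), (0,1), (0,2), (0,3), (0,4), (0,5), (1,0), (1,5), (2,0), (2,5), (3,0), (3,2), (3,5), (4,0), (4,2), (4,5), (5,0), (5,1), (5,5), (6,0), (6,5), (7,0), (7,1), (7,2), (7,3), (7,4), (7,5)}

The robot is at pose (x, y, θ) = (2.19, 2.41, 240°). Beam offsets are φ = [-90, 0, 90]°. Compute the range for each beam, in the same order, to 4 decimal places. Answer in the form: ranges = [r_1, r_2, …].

beam 1: φ=-90°, α=150°
  d=(-0.8660,0.5000)  start (2,2)  tX=0.2194 tY=1.1800  stride 1/|dx|=1.1547 1/|dy|=2.0000
    cross x-line → (1,2), t=0.2194
    cross y-line → (1,3), t=1.1800
    cross x-line → (0,3), t=1.3741 (wall)
  → r_1 = 1.3741
beam 2: φ=0°, α=240°
  d=(-0.5000,-0.8660)  start (2,2)  tX=0.3800 tY=0.4734  stride 1/|dx|=2.0000 1/|dy|=1.1547
    cross x-line → (1,2), t=0.3800
    cross y-line → (1,1), t=0.4734
    cross y-line → (1,0), t=1.6281 (wall)
  → r_2 = 1.6281
beam 3: φ=90°, α=330°
  d=(0.8660,-0.5000)  start (2,2)  tX=0.9353 tY=0.8200  stride 1/|dx|=1.1547 1/|dy|=2.0000
    cross y-line → (2,1), t=0.8200
    cross x-line → (3,1), t=0.9353
    cross x-line → (4,1), t=2.0900
    cross y-line → (4,0), t=2.8200 (wall)
  → r_3 = 2.8200

ranges = [1.3741, 1.6281, 2.8200]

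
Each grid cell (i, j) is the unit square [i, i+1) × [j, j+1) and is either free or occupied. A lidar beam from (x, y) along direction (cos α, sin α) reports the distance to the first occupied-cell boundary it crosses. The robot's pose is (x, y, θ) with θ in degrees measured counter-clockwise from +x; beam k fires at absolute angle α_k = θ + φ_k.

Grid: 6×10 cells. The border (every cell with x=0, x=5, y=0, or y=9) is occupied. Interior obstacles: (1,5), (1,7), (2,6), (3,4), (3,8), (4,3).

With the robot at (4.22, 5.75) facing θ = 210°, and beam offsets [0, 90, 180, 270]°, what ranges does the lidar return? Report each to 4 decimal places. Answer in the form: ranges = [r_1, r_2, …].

beam 1: φ=0°, α=210°
  d=(-0.8660,-0.5000)  start (4,5)  tX=0.2540 tY=1.5000  stride 1/|dx|=1.1547 1/|dy|=2.0000
    cross x-line → (3,5), t=0.2540
    cross x-line → (2,5), t=1.4087
    cross y-line → (2,4), t=1.5000
    cross x-line → (1,4), t=2.5634
    cross y-line → (1,3), t=3.5000
    cross x-line → (0,3), t=3.7181 (wall)
  → r_1 = 3.7181
beam 2: φ=90°, α=300°
  d=(0.5000,-0.8660)  start (4,5)  tX=1.5600 tY=0.8660  stride 1/|dx|=2.0000 1/|dy|=1.1547
    cross y-line → (4,4), t=0.8660
    cross x-line → (5,4), t=1.5600 (wall)
  → r_2 = 1.5600
beam 3: φ=180°, α=30°
  d=(0.8660,0.5000)  start (4,5)  tX=0.9007 tY=0.5000  stride 1/|dx|=1.1547 1/|dy|=2.0000
    cross y-line → (4,6), t=0.5000
    cross x-line → (5,6), t=0.9007 (wall)
  → r_3 = 0.9007
beam 4: φ=270°, α=120°
  d=(-0.5000,0.8660)  start (4,5)  tX=0.4400 tY=0.2887  stride 1/|dx|=2.0000 1/|dy|=1.1547
    cross y-line → (4,6), t=0.2887
    cross x-line → (3,6), t=0.4400
    cross y-line → (3,7), t=1.4434
    cross x-line → (2,7), t=2.4400
    cross y-line → (2,8), t=2.5981
    cross y-line → (2,9), t=3.7528 (wall)
  → r_4 = 3.7528

ranges = [3.7181, 1.5600, 0.9007, 3.7528]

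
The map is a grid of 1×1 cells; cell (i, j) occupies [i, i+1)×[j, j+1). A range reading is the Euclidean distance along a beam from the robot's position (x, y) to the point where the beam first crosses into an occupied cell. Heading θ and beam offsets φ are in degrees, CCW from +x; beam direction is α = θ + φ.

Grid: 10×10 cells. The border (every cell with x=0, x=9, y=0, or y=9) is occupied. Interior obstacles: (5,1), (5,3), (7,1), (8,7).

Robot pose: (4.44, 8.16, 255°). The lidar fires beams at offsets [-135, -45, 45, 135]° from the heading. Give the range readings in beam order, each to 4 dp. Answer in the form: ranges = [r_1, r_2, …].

beam 1: φ=-135°, α=120°
  d=(-0.5000,0.8660)  start (4,8)  tX=0.8800 tY=0.9699  stride 1/|dx|=2.0000 1/|dy|=1.1547
    cross x-line → (3,8), t=0.8800
    cross y-line → (3,9), t=0.9699 (wall)
  → r_1 = 0.9699
beam 2: φ=-45°, α=210°
  d=(-0.8660,-0.5000)  start (4,8)  tX=0.5081 tY=0.3200  stride 1/|dx|=1.1547 1/|dy|=2.0000
    cross y-line → (4,7), t=0.3200
    cross x-line → (3,7), t=0.5081
    cross x-line → (2,7), t=1.6628
    cross y-line → (2,6), t=2.3200
    cross x-line → (1,6), t=2.8175
    cross x-line → (0,6), t=3.9722 (wall)
  → r_2 = 3.9722
beam 3: φ=45°, α=300°
  d=(0.5000,-0.8660)  start (4,8)  tX=1.1200 tY=0.1848  stride 1/|dx|=2.0000 1/|dy|=1.1547
    cross y-line → (4,7), t=0.1848
    cross x-line → (5,7), t=1.1200
    cross y-line → (5,6), t=1.3395
    cross y-line → (5,5), t=2.4942
    cross x-line → (6,5), t=3.1200
    cross y-line → (6,4), t=3.6489
    cross y-line → (6,3), t=4.8036
    cross x-line → (7,3), t=5.1200
    cross y-line → (7,2), t=5.9583
    cross y-line → (7,1), t=7.1130 (wall)
  → r_3 = 7.1130
beam 4: φ=135°, α=30°
  d=(0.8660,0.5000)  start (4,8)  tX=0.6466 tY=1.6800  stride 1/|dx|=1.1547 1/|dy|=2.0000
    cross x-line → (5,8), t=0.6466
    cross y-line → (5,9), t=1.6800 (wall)
  → r_4 = 1.6800

ranges = [0.9699, 3.9722, 7.1130, 1.6800]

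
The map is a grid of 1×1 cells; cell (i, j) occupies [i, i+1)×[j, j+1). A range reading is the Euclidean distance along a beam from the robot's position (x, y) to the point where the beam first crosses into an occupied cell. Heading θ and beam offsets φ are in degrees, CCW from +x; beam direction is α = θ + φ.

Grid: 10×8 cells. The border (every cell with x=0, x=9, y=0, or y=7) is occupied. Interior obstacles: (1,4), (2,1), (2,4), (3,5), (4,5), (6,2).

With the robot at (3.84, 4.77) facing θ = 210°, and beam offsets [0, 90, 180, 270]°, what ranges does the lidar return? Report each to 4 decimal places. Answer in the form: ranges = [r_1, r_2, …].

ranges = [0.9699, 4.3532, 0.4600, 0.2656]

beam 1: φ=0°, α=210°
  cosα=-0.8660 sinα=-0.5000 | (3,4) | tMaxX 0.9699 tMaxY 1.5400 | tΔX 1.1547 tΔY 2.0000
    t=0.9699 [x] (2,4) — stop
  → r_1 = 0.9699
beam 2: φ=90°, α=300°
  cosα=0.5000 sinα=-0.8660 | (3,4) | tMaxX 0.3200 tMaxY 0.8891 | tΔX 2.0000 tΔY 1.1547
    t=0.3200 [x] (4,4)
    t=0.8891 [y] (4,3)
    t=2.0438 [y] (4,2)
    t=2.3200 [x] (5,2)
    t=3.1985 [y] (5,1)
    t=4.3200 [x] (6,1)
    t=4.3532 [y] (6,0) — stop
  → r_2 = 4.3532
beam 3: φ=180°, α=30°
  cosα=0.8660 sinα=0.5000 | (3,4) | tMaxX 0.1848 tMaxY 0.4600 | tΔX 1.1547 tΔY 2.0000
    t=0.1848 [x] (4,4)
    t=0.4600 [y] (4,5) — stop
  → r_3 = 0.4600
beam 4: φ=270°, α=120°
  cosα=-0.5000 sinα=0.8660 | (3,4) | tMaxX 1.6800 tMaxY 0.2656 | tΔX 2.0000 tΔY 1.1547
    t=0.2656 [y] (3,5) — stop
  → r_4 = 0.2656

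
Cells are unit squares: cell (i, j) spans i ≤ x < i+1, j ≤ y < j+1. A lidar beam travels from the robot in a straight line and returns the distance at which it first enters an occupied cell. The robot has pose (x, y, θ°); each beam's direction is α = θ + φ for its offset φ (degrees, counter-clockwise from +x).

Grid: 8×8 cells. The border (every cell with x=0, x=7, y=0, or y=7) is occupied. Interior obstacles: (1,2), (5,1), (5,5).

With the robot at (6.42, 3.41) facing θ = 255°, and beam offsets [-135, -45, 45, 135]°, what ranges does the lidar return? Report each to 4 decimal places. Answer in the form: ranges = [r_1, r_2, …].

beam 1: φ=-135°, α=120°
  cosα=-0.5000 sinα=0.8660 | (6,3) | tMaxX 0.8400 tMaxY 0.6813 | tΔX 2.0000 tΔY 1.1547
    t=0.6813 [y] (6,4)
    t=0.8400 [x] (5,4)
    t=1.8360 [y] (5,5) — stop
  → r_1 = 1.8360
beam 2: φ=-45°, α=210°
  cosα=-0.8660 sinα=-0.5000 | (6,3) | tMaxX 0.4850 tMaxY 0.8200 | tΔX 1.1547 tΔY 2.0000
    t=0.4850 [x] (5,3)
    t=0.8200 [y] (5,2)
    t=1.6397 [x] (4,2)
    t=2.7944 [x] (3,2)
    t=2.8200 [y] (3,1)
    t=3.9491 [x] (2,1)
    t=4.8200 [y] (2,0) — stop
  → r_2 = 4.8200
beam 3: φ=45°, α=300°
  cosα=0.5000 sinα=-0.8660 | (6,3) | tMaxX 1.1600 tMaxY 0.4734 | tΔX 2.0000 tΔY 1.1547
    t=0.4734 [y] (6,2)
    t=1.1600 [x] (7,2) — stop
  → r_3 = 1.1600
beam 4: φ=135°, α=30°
  cosα=0.8660 sinα=0.5000 | (6,3) | tMaxX 0.6697 tMaxY 1.1800 | tΔX 1.1547 tΔY 2.0000
    t=0.6697 [x] (7,3) — stop
  → r_4 = 0.6697

ranges = [1.8360, 4.8200, 1.1600, 0.6697]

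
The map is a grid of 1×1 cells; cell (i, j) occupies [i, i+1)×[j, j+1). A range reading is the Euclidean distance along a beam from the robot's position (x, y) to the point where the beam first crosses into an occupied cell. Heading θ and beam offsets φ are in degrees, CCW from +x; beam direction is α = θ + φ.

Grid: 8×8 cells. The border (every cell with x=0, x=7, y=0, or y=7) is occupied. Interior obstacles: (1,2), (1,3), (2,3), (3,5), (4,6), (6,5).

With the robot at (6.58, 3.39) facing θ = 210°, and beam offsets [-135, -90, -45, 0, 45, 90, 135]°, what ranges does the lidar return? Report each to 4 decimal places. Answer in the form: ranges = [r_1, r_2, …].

ranges = [1.6228, 3.1600, 5.7768, 4.7800, 2.4743, 0.8400, 0.4348]

beam 1: φ=-135°, α=75°
  cosα=0.2588 sinα=0.9659 | (6,3) | tMaxX 1.6228 tMaxY 0.6315 | tΔX 3.8637 tΔY 1.0353
    t=0.6315 [y] (6,4)
    t=1.6228 [x] (7,4) — stop
  → r_1 = 1.6228
beam 2: φ=-90°, α=120°
  cosα=-0.5000 sinα=0.8660 | (6,3) | tMaxX 1.1600 tMaxY 0.7044 | tΔX 2.0000 tΔY 1.1547
    t=0.7044 [y] (6,4)
    t=1.1600 [x] (5,4)
    t=1.8591 [y] (5,5)
    t=3.0138 [y] (5,6)
    t=3.1600 [x] (4,6) — stop
  → r_2 = 3.1600
beam 3: φ=-45°, α=165°
  cosα=-0.9659 sinα=0.2588 | (6,3) | tMaxX 0.6005 tMaxY 2.3569 | tΔX 1.0353 tΔY 3.8637
    t=0.6005 [x] (5,3)
    t=1.6357 [x] (4,3)
    t=2.3569 [y] (4,4)
    t=2.6710 [x] (3,4)
    t=3.7063 [x] (2,4)
    t=4.7416 [x] (1,4)
    t=5.7768 [x] (0,4) — stop
  → r_3 = 5.7768
beam 4: φ=0°, α=210°
  cosα=-0.8660 sinα=-0.5000 | (6,3) | tMaxX 0.6697 tMaxY 0.7800 | tΔX 1.1547 tΔY 2.0000
    t=0.6697 [x] (5,3)
    t=0.7800 [y] (5,2)
    t=1.8244 [x] (4,2)
    t=2.7800 [y] (4,1)
    t=2.9791 [x] (3,1)
    t=4.1338 [x] (2,1)
    t=4.7800 [y] (2,0) — stop
  → r_4 = 4.7800
beam 5: φ=45°, α=255°
  cosα=-0.2588 sinα=-0.9659 | (6,3) | tMaxX 2.2409 tMaxY 0.4038 | tΔX 3.8637 tΔY 1.0353
    t=0.4038 [y] (6,2)
    t=1.4390 [y] (6,1)
    t=2.2409 [x] (5,1)
    t=2.4743 [y] (5,0) — stop
  → r_5 = 2.4743
beam 6: φ=90°, α=300°
  cosα=0.5000 sinα=-0.8660 | (6,3) | tMaxX 0.8400 tMaxY 0.4503 | tΔX 2.0000 tΔY 1.1547
    t=0.4503 [y] (6,2)
    t=0.8400 [x] (7,2) — stop
  → r_6 = 0.8400
beam 7: φ=135°, α=345°
  cosα=0.9659 sinα=-0.2588 | (6,3) | tMaxX 0.4348 tMaxY 1.5068 | tΔX 1.0353 tΔY 3.8637
    t=0.4348 [x] (7,3) — stop
  → r_7 = 0.4348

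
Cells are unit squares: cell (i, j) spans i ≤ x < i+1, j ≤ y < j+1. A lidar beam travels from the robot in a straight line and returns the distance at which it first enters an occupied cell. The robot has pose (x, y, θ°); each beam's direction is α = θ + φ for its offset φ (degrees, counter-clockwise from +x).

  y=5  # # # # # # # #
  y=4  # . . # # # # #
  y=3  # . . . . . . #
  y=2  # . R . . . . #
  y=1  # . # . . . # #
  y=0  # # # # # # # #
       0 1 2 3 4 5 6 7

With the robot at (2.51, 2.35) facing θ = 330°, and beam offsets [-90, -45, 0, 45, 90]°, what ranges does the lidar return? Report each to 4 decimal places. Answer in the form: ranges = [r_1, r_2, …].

ranges = [0.4041, 0.3623, 2.7000, 4.6484, 1.9053]

beam 1: φ=-90°, α=240°
  direction (-0.5000, -0.8660); cell (2,2); t to first gridline: x 1.0200, y 0.4041 (then +2.0000 / +1.1547)
    (2,1) via y @ 0.4041  # hit
  → r_1 = 0.4041
beam 2: φ=-45°, α=285°
  direction (0.2588, -0.9659); cell (2,2); t to first gridline: x 1.8932, y 0.3623 (then +3.8637 / +1.0353)
    (2,1) via y @ 0.3623  # hit
  → r_2 = 0.3623
beam 3: φ=0°, α=330°
  direction (0.8660, -0.5000); cell (2,2); t to first gridline: x 0.5658, y 0.7000 (then +1.1547 / +2.0000)
    (3,2) via x @ 0.5658
    (3,1) via y @ 0.7000
    (4,1) via x @ 1.7205
    (4,0) via y @ 2.7000  # hit
  → r_3 = 2.7000
beam 4: φ=45°, α=15°
  direction (0.9659, 0.2588); cell (2,2); t to first gridline: x 0.5073, y 2.5114 (then +1.0353 / +3.8637)
    (3,2) via x @ 0.5073
    (4,2) via x @ 1.5426
    (4,3) via y @ 2.5114
    (5,3) via x @ 2.5778
    (6,3) via x @ 3.6131
    (7,3) via x @ 4.6484  # hit
  → r_4 = 4.6484
beam 5: φ=90°, α=60°
  direction (0.5000, 0.8660); cell (2,2); t to first gridline: x 0.9800, y 0.7506 (then +2.0000 / +1.1547)
    (2,3) via y @ 0.7506
    (3,3) via x @ 0.9800
    (3,4) via y @ 1.9053  # hit
  → r_5 = 1.9053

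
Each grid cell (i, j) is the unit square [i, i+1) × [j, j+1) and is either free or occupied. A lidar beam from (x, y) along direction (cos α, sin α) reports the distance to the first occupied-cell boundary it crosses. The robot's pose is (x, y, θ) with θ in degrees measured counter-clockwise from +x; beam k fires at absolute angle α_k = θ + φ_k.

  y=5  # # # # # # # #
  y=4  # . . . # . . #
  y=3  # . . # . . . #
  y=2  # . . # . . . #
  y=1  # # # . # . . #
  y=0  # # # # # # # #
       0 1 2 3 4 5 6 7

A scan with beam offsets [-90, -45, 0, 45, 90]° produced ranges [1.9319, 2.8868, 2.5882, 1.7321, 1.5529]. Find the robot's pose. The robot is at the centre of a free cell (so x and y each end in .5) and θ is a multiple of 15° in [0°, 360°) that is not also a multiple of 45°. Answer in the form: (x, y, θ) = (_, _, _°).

Candidates: 18 free-cell centres × 16 headings = 288 poses. Raycast each; keep the one whose scan matches to 4 dp.
  (5.5, 4.5, 165°): beam 1 = 0.5176 ≠ 1.9319 ✗
  (5.5, 3.5, 240°): beam 1 = 1.0000 ≠ 1.9319 ✗
  (5.5, 1.5, 345°): beam 1 = 0.5176 ≠ 1.9319 ✗
  …
  (6.5, 2.5, 165°): r_1=1.9319, r_2=2.8868, r_3=2.5882, r_4=1.7321, r_5=1.5529 — all match ✓
Only this pose fits every beam.

(x, y, θ) = (6.5, 2.5, 165°)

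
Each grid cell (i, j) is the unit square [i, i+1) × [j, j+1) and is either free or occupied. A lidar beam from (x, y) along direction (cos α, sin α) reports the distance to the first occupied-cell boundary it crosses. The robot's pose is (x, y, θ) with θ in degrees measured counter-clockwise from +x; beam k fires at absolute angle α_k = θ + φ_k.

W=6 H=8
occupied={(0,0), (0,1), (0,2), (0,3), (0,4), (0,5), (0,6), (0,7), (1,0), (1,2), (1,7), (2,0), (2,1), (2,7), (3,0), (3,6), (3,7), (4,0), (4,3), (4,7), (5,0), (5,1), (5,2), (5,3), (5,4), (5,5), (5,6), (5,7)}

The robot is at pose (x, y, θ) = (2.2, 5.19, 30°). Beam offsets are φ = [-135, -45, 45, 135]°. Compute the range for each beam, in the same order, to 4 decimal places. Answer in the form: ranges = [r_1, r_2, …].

ranges = [2.2673, 2.8988, 1.8738, 1.2423]

beam 1: φ=-135°, α=255°
  cosα=-0.2588 sinα=-0.9659 | (2,5) | tMaxX 0.7727 tMaxY 0.1967 | tΔX 3.8637 tΔY 1.0353
    t=0.1967 [y] (2,4)
    t=0.7727 [x] (1,4)
    t=1.2320 [y] (1,3)
    t=2.2673 [y] (1,2) — stop
  → r_1 = 2.2673
beam 2: φ=-45°, α=345°
  cosα=0.9659 sinα=-0.2588 | (2,5) | tMaxX 0.8282 tMaxY 0.7341 | tΔX 1.0353 tΔY 3.8637
    t=0.7341 [y] (2,4)
    t=0.8282 [x] (3,4)
    t=1.8635 [x] (4,4)
    t=2.8988 [x] (5,4) — stop
  → r_2 = 2.8988
beam 3: φ=45°, α=75°
  cosα=0.2588 sinα=0.9659 | (2,5) | tMaxX 3.0910 tMaxY 0.8386 | tΔX 3.8637 tΔY 1.0353
    t=0.8386 [y] (2,6)
    t=1.8738 [y] (2,7) — stop
  → r_3 = 1.8738
beam 4: φ=135°, α=165°
  cosα=-0.9659 sinα=0.2588 | (2,5) | tMaxX 0.2071 tMaxY 3.1296 | tΔX 1.0353 tΔY 3.8637
    t=0.2071 [x] (1,5)
    t=1.2423 [x] (0,5) — stop
  → r_4 = 1.2423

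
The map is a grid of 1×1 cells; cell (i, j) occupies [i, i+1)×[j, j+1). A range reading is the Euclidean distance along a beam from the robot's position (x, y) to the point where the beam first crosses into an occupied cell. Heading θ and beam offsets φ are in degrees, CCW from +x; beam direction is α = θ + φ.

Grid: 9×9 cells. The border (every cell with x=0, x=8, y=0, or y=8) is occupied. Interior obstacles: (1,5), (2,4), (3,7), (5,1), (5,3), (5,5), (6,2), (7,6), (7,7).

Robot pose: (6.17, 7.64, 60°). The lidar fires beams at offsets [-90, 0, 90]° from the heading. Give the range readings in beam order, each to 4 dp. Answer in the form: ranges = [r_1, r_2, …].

ranges = [0.9584, 0.4157, 0.7200]

beam 1: φ=-90°, α=330°
  direction (0.8660, -0.5000); cell (6,7); t to first gridline: x 0.9584, y 1.2800 (then +1.1547 / +2.0000)
    (7,7) via x @ 0.9584  # hit
  → r_1 = 0.9584
beam 2: φ=0°, α=60°
  direction (0.5000, 0.8660); cell (6,7); t to first gridline: x 1.6600, y 0.4157 (then +2.0000 / +1.1547)
    (6,8) via y @ 0.4157  # hit
  → r_2 = 0.4157
beam 3: φ=90°, α=150°
  direction (-0.8660, 0.5000); cell (6,7); t to first gridline: x 0.1963, y 0.7200 (then +1.1547 / +2.0000)
    (5,7) via x @ 0.1963
    (5,8) via y @ 0.7200  # hit
  → r_3 = 0.7200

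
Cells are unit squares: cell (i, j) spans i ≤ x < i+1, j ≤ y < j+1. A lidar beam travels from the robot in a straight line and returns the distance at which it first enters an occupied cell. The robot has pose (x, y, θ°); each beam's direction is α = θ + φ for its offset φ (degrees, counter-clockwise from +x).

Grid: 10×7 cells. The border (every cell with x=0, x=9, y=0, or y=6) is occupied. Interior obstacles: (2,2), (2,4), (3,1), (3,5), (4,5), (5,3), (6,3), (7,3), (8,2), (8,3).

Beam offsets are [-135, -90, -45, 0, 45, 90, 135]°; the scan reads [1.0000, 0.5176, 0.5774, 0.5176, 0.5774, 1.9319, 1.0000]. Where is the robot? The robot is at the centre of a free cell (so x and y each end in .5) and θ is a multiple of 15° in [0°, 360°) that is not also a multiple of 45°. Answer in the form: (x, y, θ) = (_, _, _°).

The pose lattice has 30·16 = 480 candidates. Test each by forward raycasting.
  (7.5, 1.5, 345°): beam 4 = 1.5529 ≠ 0.5176 ✗
  (4.5, 3.5, 240°): beam 1 = 1.5529 ≠ 1.0000 ✗
  (4.5, 4.5, 285°): beam 2 = 1.5529 ≠ 0.5176 ✗
  …
  (1.5, 5.5, 165°): r_1=1.0000, r_2=0.5176, r_3=0.5774, r_4=0.5176, r_5=0.5774, r_6=1.9319, r_7=1.0000 — all match ✓
Unique over the lattice → pose = (1.5, 5.5, 165°).

(x, y, θ) = (1.5, 5.5, 165°)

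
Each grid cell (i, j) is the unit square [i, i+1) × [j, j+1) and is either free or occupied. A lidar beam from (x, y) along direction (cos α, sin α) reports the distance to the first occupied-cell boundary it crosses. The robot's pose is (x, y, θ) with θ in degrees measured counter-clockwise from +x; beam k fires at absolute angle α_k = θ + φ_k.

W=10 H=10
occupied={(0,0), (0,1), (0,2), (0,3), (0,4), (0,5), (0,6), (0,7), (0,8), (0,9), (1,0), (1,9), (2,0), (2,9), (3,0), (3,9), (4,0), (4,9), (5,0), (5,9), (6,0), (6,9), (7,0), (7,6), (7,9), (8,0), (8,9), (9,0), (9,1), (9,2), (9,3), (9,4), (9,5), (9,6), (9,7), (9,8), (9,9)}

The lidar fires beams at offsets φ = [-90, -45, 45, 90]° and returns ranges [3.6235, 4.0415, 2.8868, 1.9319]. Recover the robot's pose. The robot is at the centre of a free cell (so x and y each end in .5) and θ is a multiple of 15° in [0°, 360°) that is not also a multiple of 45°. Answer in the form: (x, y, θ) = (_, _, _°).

The pose lattice has 63·16 = 1008 candidates. Test each by forward raycasting.
  (1.5, 6.5, 165°): beam 1 = 2.5882 ≠ 3.6235 ✗
  (2.5, 3.5, 285°): beam 1 = 1.5529 ≠ 3.6235 ✗
  (3.5, 5.5, 165°): beam 4 = 4.6587 ≠ 1.9319 ✗
  …
  (6.5, 4.5, 345°): r_1=3.6235, r_2=4.0415, r_3=2.8868, r_4=1.9319 — all match ✓
No second candidate reproduces the full scan.

(x, y, θ) = (6.5, 4.5, 345°)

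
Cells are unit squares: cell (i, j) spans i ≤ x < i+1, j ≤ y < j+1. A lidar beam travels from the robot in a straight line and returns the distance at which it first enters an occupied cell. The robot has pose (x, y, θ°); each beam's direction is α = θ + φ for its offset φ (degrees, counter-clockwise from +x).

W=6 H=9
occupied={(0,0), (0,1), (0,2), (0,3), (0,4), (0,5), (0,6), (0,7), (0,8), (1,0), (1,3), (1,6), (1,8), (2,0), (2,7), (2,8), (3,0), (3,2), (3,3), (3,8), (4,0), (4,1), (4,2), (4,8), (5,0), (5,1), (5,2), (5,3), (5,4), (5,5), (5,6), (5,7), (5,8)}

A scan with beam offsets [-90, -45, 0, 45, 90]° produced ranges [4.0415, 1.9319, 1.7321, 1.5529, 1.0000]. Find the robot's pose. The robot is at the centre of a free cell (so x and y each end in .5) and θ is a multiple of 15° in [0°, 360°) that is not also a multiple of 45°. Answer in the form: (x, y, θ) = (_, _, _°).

Enumerate (i+0.5, j+0.5, θ) over the 21 free cells and 16 admissible headings. For each, cast all 5 beams and compare to the given ranges.
  (4.5, 6.5, 105°): beam 1 = 0.5176 ≠ 4.0415 ✗
  (4.5, 4.5, 30°): beam 1 = 1.0000 ≠ 4.0415 ✗
  (4.5, 4.5, 75°): beam 1 = 0.5176 ≠ 4.0415 ✗
  …
  (2.5, 4.5, 150°): r_1=4.0415, r_2=1.9319, r_3=1.7321, r_4=1.5529, r_5=1.0000 — all match ✓
No second candidate reproduces the full scan.

(x, y, θ) = (2.5, 4.5, 150°)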